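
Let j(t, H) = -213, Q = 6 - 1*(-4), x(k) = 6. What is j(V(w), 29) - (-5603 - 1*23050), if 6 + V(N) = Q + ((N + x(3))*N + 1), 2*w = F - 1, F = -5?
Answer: 28440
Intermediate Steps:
Q = 10 (Q = 6 + 4 = 10)
w = -3 (w = (-5 - 1)/2 = (½)*(-6) = -3)
V(N) = 5 + N*(6 + N) (V(N) = -6 + (10 + ((N + 6)*N + 1)) = -6 + (10 + ((6 + N)*N + 1)) = -6 + (10 + (N*(6 + N) + 1)) = -6 + (10 + (1 + N*(6 + N))) = -6 + (11 + N*(6 + N)) = 5 + N*(6 + N))
j(V(w), 29) - (-5603 - 1*23050) = -213 - (-5603 - 1*23050) = -213 - (-5603 - 23050) = -213 - 1*(-28653) = -213 + 28653 = 28440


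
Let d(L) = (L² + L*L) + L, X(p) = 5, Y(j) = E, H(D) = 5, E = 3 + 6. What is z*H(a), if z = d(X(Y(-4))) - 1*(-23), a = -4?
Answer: 390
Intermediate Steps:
E = 9
Y(j) = 9
d(L) = L + 2*L² (d(L) = (L² + L²) + L = 2*L² + L = L + 2*L²)
z = 78 (z = 5*(1 + 2*5) - 1*(-23) = 5*(1 + 10) + 23 = 5*11 + 23 = 55 + 23 = 78)
z*H(a) = 78*5 = 390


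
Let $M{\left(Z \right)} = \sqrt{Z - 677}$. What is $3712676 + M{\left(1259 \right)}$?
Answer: $3712676 + \sqrt{582} \approx 3.7127 \cdot 10^{6}$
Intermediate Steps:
$M{\left(Z \right)} = \sqrt{-677 + Z}$
$3712676 + M{\left(1259 \right)} = 3712676 + \sqrt{-677 + 1259} = 3712676 + \sqrt{582}$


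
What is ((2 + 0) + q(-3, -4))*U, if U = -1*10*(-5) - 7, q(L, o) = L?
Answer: -43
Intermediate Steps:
U = 43 (U = -10*(-5) - 7 = 50 - 7 = 43)
((2 + 0) + q(-3, -4))*U = ((2 + 0) - 3)*43 = (2 - 3)*43 = -1*43 = -43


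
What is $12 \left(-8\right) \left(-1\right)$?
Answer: $96$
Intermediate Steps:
$12 \left(-8\right) \left(-1\right) = \left(-96\right) \left(-1\right) = 96$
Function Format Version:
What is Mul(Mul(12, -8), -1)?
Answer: 96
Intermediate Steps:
Mul(Mul(12, -8), -1) = Mul(-96, -1) = 96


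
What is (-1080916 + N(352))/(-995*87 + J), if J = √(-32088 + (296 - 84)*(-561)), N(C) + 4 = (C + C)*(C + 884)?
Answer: 1216388296/499576683 + 421552*I*√4195/2497883415 ≈ 2.4348 + 0.010931*I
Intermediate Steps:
N(C) = -4 + 2*C*(884 + C) (N(C) = -4 + (C + C)*(C + 884) = -4 + (2*C)*(884 + C) = -4 + 2*C*(884 + C))
J = 6*I*√4195 (J = √(-32088 + 212*(-561)) = √(-32088 - 118932) = √(-151020) = 6*I*√4195 ≈ 388.61*I)
(-1080916 + N(352))/(-995*87 + J) = (-1080916 + (-4 + 2*352² + 1768*352))/(-995*87 + 6*I*√4195) = (-1080916 + (-4 + 2*123904 + 622336))/(-86565 + 6*I*√4195) = (-1080916 + (-4 + 247808 + 622336))/(-86565 + 6*I*√4195) = (-1080916 + 870140)/(-86565 + 6*I*√4195) = -210776/(-86565 + 6*I*√4195)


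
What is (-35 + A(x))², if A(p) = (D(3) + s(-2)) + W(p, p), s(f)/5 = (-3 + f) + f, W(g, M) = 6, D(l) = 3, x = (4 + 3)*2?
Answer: 3721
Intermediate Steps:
x = 14 (x = 7*2 = 14)
s(f) = -15 + 10*f (s(f) = 5*((-3 + f) + f) = 5*(-3 + 2*f) = -15 + 10*f)
A(p) = -26 (A(p) = (3 + (-15 + 10*(-2))) + 6 = (3 + (-15 - 20)) + 6 = (3 - 35) + 6 = -32 + 6 = -26)
(-35 + A(x))² = (-35 - 26)² = (-61)² = 3721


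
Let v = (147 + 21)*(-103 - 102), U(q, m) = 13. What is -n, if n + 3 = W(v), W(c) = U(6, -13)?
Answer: -10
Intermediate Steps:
v = -34440 (v = 168*(-205) = -34440)
W(c) = 13
n = 10 (n = -3 + 13 = 10)
-n = -1*10 = -10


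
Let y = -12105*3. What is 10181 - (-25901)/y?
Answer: 369697114/36315 ≈ 10180.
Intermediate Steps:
y = -36315
10181 - (-25901)/y = 10181 - (-25901)/(-36315) = 10181 - (-25901)*(-1)/36315 = 10181 - 1*25901/36315 = 10181 - 25901/36315 = 369697114/36315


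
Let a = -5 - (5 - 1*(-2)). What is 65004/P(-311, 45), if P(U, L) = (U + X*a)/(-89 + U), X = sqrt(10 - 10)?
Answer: 26001600/311 ≈ 83606.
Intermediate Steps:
a = -12 (a = -5 - (5 + 2) = -5 - 1*7 = -5 - 7 = -12)
X = 0 (X = sqrt(0) = 0)
P(U, L) = U/(-89 + U) (P(U, L) = (U + 0*(-12))/(-89 + U) = (U + 0)/(-89 + U) = U/(-89 + U))
65004/P(-311, 45) = 65004/((-311/(-89 - 311))) = 65004/((-311/(-400))) = 65004/((-311*(-1/400))) = 65004/(311/400) = 65004*(400/311) = 26001600/311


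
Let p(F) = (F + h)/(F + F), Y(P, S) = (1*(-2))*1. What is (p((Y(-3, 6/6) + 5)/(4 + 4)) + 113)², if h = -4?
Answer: 421201/36 ≈ 11700.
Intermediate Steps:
Y(P, S) = -2 (Y(P, S) = -2*1 = -2)
p(F) = (-4 + F)/(2*F) (p(F) = (F - 4)/(F + F) = (-4 + F)/((2*F)) = (-4 + F)*(1/(2*F)) = (-4 + F)/(2*F))
(p((Y(-3, 6/6) + 5)/(4 + 4)) + 113)² = ((-4 + (-2 + 5)/(4 + 4))/(2*(((-2 + 5)/(4 + 4)))) + 113)² = ((-4 + 3/8)/(2*((3/8))) + 113)² = ((-4 + 3*(⅛))/(2*((3*(⅛)))) + 113)² = ((-4 + 3/8)/(2*(3/8)) + 113)² = ((½)*(8/3)*(-29/8) + 113)² = (-29/6 + 113)² = (649/6)² = 421201/36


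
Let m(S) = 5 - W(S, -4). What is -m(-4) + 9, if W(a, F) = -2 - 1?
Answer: 1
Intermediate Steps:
W(a, F) = -3
m(S) = 8 (m(S) = 5 - 1*(-3) = 5 + 3 = 8)
-m(-4) + 9 = -1*8 + 9 = -8 + 9 = 1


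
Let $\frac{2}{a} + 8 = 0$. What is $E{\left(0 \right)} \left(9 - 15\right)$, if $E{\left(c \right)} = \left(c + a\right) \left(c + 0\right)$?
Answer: $0$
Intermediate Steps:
$a = - \frac{1}{4}$ ($a = \frac{2}{-8 + 0} = \frac{2}{-8} = 2 \left(- \frac{1}{8}\right) = - \frac{1}{4} \approx -0.25$)
$E{\left(c \right)} = c \left(- \frac{1}{4} + c\right)$ ($E{\left(c \right)} = \left(c - \frac{1}{4}\right) \left(c + 0\right) = \left(- \frac{1}{4} + c\right) c = c \left(- \frac{1}{4} + c\right)$)
$E{\left(0 \right)} \left(9 - 15\right) = 0 \left(- \frac{1}{4} + 0\right) \left(9 - 15\right) = 0 \left(- \frac{1}{4}\right) \left(-6\right) = 0 \left(-6\right) = 0$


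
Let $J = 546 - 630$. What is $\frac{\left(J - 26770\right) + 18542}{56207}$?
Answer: $- \frac{8312}{56207} \approx -0.14788$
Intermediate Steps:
$J = -84$ ($J = 546 - 630 = -84$)
$\frac{\left(J - 26770\right) + 18542}{56207} = \frac{\left(-84 - 26770\right) + 18542}{56207} = \left(-26854 + 18542\right) \frac{1}{56207} = \left(-8312\right) \frac{1}{56207} = - \frac{8312}{56207}$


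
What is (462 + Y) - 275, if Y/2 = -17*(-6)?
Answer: 391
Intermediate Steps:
Y = 204 (Y = 2*(-17*(-6)) = 2*102 = 204)
(462 + Y) - 275 = (462 + 204) - 275 = 666 - 275 = 391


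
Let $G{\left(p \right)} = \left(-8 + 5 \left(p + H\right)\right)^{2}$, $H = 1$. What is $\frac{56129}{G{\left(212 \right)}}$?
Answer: $\frac{56129}{1117249} \approx 0.050239$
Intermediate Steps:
$G{\left(p \right)} = \left(-3 + 5 p\right)^{2}$ ($G{\left(p \right)} = \left(-8 + 5 \left(p + 1\right)\right)^{2} = \left(-8 + 5 \left(1 + p\right)\right)^{2} = \left(-8 + \left(5 + 5 p\right)\right)^{2} = \left(-3 + 5 p\right)^{2}$)
$\frac{56129}{G{\left(212 \right)}} = \frac{56129}{\left(-3 + 5 \cdot 212\right)^{2}} = \frac{56129}{\left(-3 + 1060\right)^{2}} = \frac{56129}{1057^{2}} = \frac{56129}{1117249}$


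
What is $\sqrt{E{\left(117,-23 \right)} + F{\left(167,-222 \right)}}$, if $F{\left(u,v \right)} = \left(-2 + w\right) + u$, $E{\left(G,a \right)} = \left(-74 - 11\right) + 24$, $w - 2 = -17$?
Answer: $\sqrt{89} \approx 9.434$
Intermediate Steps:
$w = -15$ ($w = 2 - 17 = -15$)
$E{\left(G,a \right)} = -61$ ($E{\left(G,a \right)} = -85 + 24 = -61$)
$F{\left(u,v \right)} = -17 + u$ ($F{\left(u,v \right)} = \left(-2 - 15\right) + u = -17 + u$)
$\sqrt{E{\left(117,-23 \right)} + F{\left(167,-222 \right)}} = \sqrt{-61 + \left(-17 + 167\right)} = \sqrt{-61 + 150} = \sqrt{89}$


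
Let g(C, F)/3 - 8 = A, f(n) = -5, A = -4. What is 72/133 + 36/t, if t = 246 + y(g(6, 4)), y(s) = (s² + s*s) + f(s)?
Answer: 42876/70357 ≈ 0.60941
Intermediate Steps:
g(C, F) = 12 (g(C, F) = 24 + 3*(-4) = 24 - 12 = 12)
y(s) = -5 + 2*s² (y(s) = (s² + s*s) - 5 = (s² + s²) - 5 = 2*s² - 5 = -5 + 2*s²)
t = 529 (t = 246 + (-5 + 2*12²) = 246 + (-5 + 2*144) = 246 + (-5 + 288) = 246 + 283 = 529)
72/133 + 36/t = 72/133 + 36/529 = 42876/70357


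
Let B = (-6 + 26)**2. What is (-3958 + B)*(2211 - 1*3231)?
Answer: 3629160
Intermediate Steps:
B = 400 (B = 20**2 = 400)
(-3958 + B)*(2211 - 1*3231) = (-3958 + 400)*(2211 - 1*3231) = -3558*(2211 - 3231) = -3558*(-1020) = 3629160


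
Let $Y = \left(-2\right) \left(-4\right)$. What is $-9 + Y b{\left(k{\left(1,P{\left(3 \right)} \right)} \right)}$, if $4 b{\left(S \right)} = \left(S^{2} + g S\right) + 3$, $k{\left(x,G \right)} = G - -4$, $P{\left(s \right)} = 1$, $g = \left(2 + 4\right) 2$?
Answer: $167$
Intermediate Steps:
$g = 12$ ($g = 6 \cdot 2 = 12$)
$Y = 8$
$k{\left(x,G \right)} = 4 + G$ ($k{\left(x,G \right)} = G + 4 = 4 + G$)
$b{\left(S \right)} = \frac{3}{4} + 3 S + \frac{S^{2}}{4}$ ($b{\left(S \right)} = \frac{\left(S^{2} + 12 S\right) + 3}{4} = \frac{3 + S^{2} + 12 S}{4} = \frac{3}{4} + 3 S + \frac{S^{2}}{4}$)
$-9 + Y b{\left(k{\left(1,P{\left(3 \right)} \right)} \right)} = -9 + 8 \left(\frac{3}{4} + 3 \left(4 + 1\right) + \frac{\left(4 + 1\right)^{2}}{4}\right) = -9 + 8 \left(\frac{3}{4} + 3 \cdot 5 + \frac{5^{2}}{4}\right) = -9 + 8 \left(\frac{3}{4} + 15 + \frac{1}{4} \cdot 25\right) = -9 + 8 \left(\frac{3}{4} + 15 + \frac{25}{4}\right) = -9 + 8 \cdot 22 = -9 + 176 = 167$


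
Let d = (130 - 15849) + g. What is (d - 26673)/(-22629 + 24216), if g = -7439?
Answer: -49831/1587 ≈ -31.400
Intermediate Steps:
d = -23158 (d = (130 - 15849) - 7439 = -15719 - 7439 = -23158)
(d - 26673)/(-22629 + 24216) = (-23158 - 26673)/(-22629 + 24216) = -49831/1587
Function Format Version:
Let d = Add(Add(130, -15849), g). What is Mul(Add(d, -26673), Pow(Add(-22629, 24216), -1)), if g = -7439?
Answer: Rational(-49831, 1587) ≈ -31.400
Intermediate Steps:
d = -23158 (d = Add(Add(130, -15849), -7439) = Add(-15719, -7439) = -23158)
Mul(Add(d, -26673), Pow(Add(-22629, 24216), -1)) = Mul(Add(-23158, -26673), Pow(Add(-22629, 24216), -1)) = Mul(-49831, Pow(1587, -1)) = Mul(-49831, Rational(1, 1587)) = Rational(-49831, 1587)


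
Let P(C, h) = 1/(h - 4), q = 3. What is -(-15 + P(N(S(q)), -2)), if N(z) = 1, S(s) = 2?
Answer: 91/6 ≈ 15.167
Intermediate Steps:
P(C, h) = 1/(-4 + h)
-(-15 + P(N(S(q)), -2)) = -(-15 + 1/(-4 - 2)) = -(-15 + 1/(-6)) = -(-15 - 1/6) = -1*(-91/6) = 91/6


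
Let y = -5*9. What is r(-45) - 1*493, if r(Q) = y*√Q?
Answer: -493 - 135*I*√5 ≈ -493.0 - 301.87*I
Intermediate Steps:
y = -45
r(Q) = -45*√Q
r(-45) - 1*493 = -135*I*√5 - 1*493 = -135*I*√5 - 493 = -493 - 135*I*√5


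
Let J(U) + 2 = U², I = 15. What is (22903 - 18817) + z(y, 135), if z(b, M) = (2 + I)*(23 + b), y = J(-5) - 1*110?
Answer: 2998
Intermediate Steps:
J(U) = -2 + U²
y = -87 (y = (-2 + (-5)²) - 1*110 = (-2 + 25) - 110 = 23 - 110 = -87)
z(b, M) = 391 + 17*b (z(b, M) = (2 + 15)*(23 + b) = 17*(23 + b) = 391 + 17*b)
(22903 - 18817) + z(y, 135) = (22903 - 18817) + (391 + 17*(-87)) = 4086 + (391 - 1479) = 4086 - 1088 = 2998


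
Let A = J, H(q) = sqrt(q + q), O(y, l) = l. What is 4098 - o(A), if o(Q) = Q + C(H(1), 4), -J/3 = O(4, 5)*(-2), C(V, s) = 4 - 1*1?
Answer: 4065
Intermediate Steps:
H(q) = sqrt(2)*sqrt(q) (H(q) = sqrt(2*q) = sqrt(2)*sqrt(q))
C(V, s) = 3 (C(V, s) = 4 - 1 = 3)
J = 30 (J = -15*(-2) = -3*(-10) = 30)
A = 30
o(Q) = 3 + Q (o(Q) = Q + 3 = 3 + Q)
4098 - o(A) = 4098 - (3 + 30) = 4098 - 1*33 = 4098 - 33 = 4065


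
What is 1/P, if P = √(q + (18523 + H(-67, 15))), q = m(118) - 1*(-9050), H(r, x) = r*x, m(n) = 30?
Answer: √26598/26598 ≈ 0.0061316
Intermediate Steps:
q = 9080 (q = 30 - 1*(-9050) = 30 + 9050 = 9080)
P = √26598 (P = √(9080 + (18523 - 67*15)) = √(9080 + (18523 - 1005)) = √(9080 + 17518) = √26598 ≈ 163.09)
1/P = 1/(√26598) = √26598/26598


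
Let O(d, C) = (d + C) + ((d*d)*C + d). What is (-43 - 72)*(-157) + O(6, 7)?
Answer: 18326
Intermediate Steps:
O(d, C) = C + 2*d + C*d² (O(d, C) = (C + d) + (d²*C + d) = (C + d) + (C*d² + d) = (C + d) + (d + C*d²) = C + 2*d + C*d²)
(-43 - 72)*(-157) + O(6, 7) = (-43 - 72)*(-157) + (7 + 2*6 + 7*6²) = -115*(-157) + (7 + 12 + 7*36) = 18055 + (7 + 12 + 252) = 18055 + 271 = 18326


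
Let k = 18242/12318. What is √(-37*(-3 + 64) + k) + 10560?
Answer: 10560 + I*√85559238978/6159 ≈ 10560.0 + 47.492*I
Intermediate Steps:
k = 9121/6159 (k = 18242*(1/12318) = 9121/6159 ≈ 1.4809)
√(-37*(-3 + 64) + k) + 10560 = √(-37*(-3 + 64) + 9121/6159) + 10560 = √(-37*61 + 9121/6159) + 10560 = √(-2257 + 9121/6159) + 10560 = √(-13891742/6159) + 10560 = I*√85559238978/6159 + 10560 = 10560 + I*√85559238978/6159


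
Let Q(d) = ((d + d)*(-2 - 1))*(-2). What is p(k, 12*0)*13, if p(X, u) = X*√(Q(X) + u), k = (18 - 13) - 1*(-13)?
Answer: 1404*√6 ≈ 3439.1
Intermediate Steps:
Q(d) = 12*d (Q(d) = ((2*d)*(-3))*(-2) = -6*d*(-2) = 12*d)
k = 18 (k = 5 + 13 = 18)
p(X, u) = X*√(u + 12*X) (p(X, u) = X*√(12*X + u) = X*√(u + 12*X))
p(k, 12*0)*13 = (18*√(12*0 + 12*18))*13 = (18*√(0 + 216))*13 = (18*√216)*13 = (18*(6*√6))*13 = (108*√6)*13 = 1404*√6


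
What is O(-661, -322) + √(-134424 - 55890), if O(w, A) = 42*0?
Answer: 3*I*√21146 ≈ 436.25*I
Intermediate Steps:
O(w, A) = 0
O(-661, -322) + √(-134424 - 55890) = 0 + √(-134424 - 55890) = 0 + √(-190314) = 0 + 3*I*√21146 = 3*I*√21146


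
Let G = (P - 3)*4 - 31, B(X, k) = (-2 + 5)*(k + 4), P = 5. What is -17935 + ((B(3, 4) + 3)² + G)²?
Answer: 480501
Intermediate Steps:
B(X, k) = 12 + 3*k (B(X, k) = 3*(4 + k) = 12 + 3*k)
G = -23 (G = (5 - 3)*4 - 31 = 2*4 - 31 = 8 - 31 = -23)
-17935 + ((B(3, 4) + 3)² + G)² = -17935 + (((12 + 3*4) + 3)² - 23)² = -17935 + (((12 + 12) + 3)² - 23)² = -17935 + ((24 + 3)² - 23)² = -17935 + (27² - 23)² = -17935 + (729 - 23)² = -17935 + 706² = -17935 + 498436 = 480501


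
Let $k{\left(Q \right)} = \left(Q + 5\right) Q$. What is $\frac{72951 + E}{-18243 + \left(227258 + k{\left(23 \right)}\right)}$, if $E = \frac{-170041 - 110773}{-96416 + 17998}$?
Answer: $\frac{2860476166}{8220519731} \approx 0.34797$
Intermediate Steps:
$k{\left(Q \right)} = Q \left(5 + Q\right)$ ($k{\left(Q \right)} = \left(5 + Q\right) Q = Q \left(5 + Q\right)$)
$E = \frac{140407}{39209}$ ($E = - \frac{280814}{-78418} = \left(-280814\right) \left(- \frac{1}{78418}\right) = \frac{140407}{39209} \approx 3.581$)
$\frac{72951 + E}{-18243 + \left(227258 + k{\left(23 \right)}\right)} = \frac{72951 + \frac{140407}{39209}}{-18243 + \left(227258 + 23 \left(5 + 23\right)\right)} = \frac{2860476166}{39209 \left(-18243 + \left(227258 + 23 \cdot 28\right)\right)} = \frac{2860476166}{39209 \left(-18243 + \left(227258 + 644\right)\right)} = \frac{2860476166}{39209 \left(-18243 + 227902\right)} = \frac{2860476166}{39209 \cdot 209659} = \frac{2860476166}{39209} \cdot \frac{1}{209659} = \frac{2860476166}{8220519731}$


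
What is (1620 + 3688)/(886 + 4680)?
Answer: 2654/2783 ≈ 0.95365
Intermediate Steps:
(1620 + 3688)/(886 + 4680) = 5308/5566 = 5308*(1/5566) = 2654/2783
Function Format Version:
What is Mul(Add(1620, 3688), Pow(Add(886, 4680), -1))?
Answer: Rational(2654, 2783) ≈ 0.95365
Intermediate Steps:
Mul(Add(1620, 3688), Pow(Add(886, 4680), -1)) = Mul(5308, Pow(5566, -1)) = Mul(5308, Rational(1, 5566)) = Rational(2654, 2783)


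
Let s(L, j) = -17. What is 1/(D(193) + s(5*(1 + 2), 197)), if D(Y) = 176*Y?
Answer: 1/33951 ≈ 2.9454e-5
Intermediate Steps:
1/(D(193) + s(5*(1 + 2), 197)) = 1/(176*193 - 17) = 1/(33968 - 17) = 1/33951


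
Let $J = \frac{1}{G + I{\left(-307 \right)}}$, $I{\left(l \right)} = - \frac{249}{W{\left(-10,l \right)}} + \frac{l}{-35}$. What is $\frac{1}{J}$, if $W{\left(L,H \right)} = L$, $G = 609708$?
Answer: $\frac{42681917}{70} \approx 6.0974 \cdot 10^{5}$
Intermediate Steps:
$I{\left(l \right)} = \frac{249}{10} - \frac{l}{35}$ ($I{\left(l \right)} = - \frac{249}{-10} + \frac{l}{-35} = \left(-249\right) \left(- \frac{1}{10}\right) + l \left(- \frac{1}{35}\right) = \frac{249}{10} - \frac{l}{35}$)
$J = \frac{70}{42681917}$ ($J = \frac{1}{609708 + \left(\frac{249}{10} - - \frac{307}{35}\right)} = \frac{1}{609708 + \left(\frac{249}{10} + \frac{307}{35}\right)} = \frac{1}{609708 + \frac{2357}{70}} = \frac{1}{\frac{42681917}{70}} = \frac{70}{42681917} \approx 1.64 \cdot 10^{-6}$)
$\frac{1}{J} = \frac{1}{\frac{70}{42681917}} = \frac{42681917}{70}$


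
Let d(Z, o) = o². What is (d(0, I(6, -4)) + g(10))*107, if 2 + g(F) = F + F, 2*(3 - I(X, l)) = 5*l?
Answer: 20009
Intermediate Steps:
I(X, l) = 3 - 5*l/2
g(F) = -2 + 2*F (g(F) = -2 + (F + F) = -2 + 2*F)
(d(0, I(6, -4)) + g(10))*107 = ((3 - 5/2*(-4))² + (-2 + 2*10))*107 = ((3 + 10)² + (-2 + 20))*107 = (13² + 18)*107 = (169 + 18)*107 = 187*107 = 20009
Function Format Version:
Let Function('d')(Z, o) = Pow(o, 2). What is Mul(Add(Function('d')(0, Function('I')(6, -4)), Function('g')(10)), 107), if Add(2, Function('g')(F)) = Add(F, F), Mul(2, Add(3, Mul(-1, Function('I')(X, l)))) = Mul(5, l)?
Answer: 20009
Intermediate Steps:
Function('I')(X, l) = Add(3, Mul(Rational(-5, 2), l)) (Function('I')(X, l) = Add(3, Mul(Rational(-1, 2), Mul(5, l))) = Add(3, Mul(Rational(-5, 2), l)))
Function('g')(F) = Add(-2, Mul(2, F)) (Function('g')(F) = Add(-2, Add(F, F)) = Add(-2, Mul(2, F)))
Mul(Add(Function('d')(0, Function('I')(6, -4)), Function('g')(10)), 107) = Mul(Add(Pow(Add(3, Mul(Rational(-5, 2), -4)), 2), Add(-2, Mul(2, 10))), 107) = Mul(Add(Pow(Add(3, 10), 2), Add(-2, 20)), 107) = Mul(Add(Pow(13, 2), 18), 107) = Mul(Add(169, 18), 107) = Mul(187, 107) = 20009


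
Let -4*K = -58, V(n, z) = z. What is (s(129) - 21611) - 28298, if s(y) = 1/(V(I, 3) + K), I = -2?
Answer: -1746813/35 ≈ -49909.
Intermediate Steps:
K = 29/2 (K = -1/4*(-58) = 29/2 ≈ 14.500)
s(y) = 2/35 (s(y) = 1/(3 + 29/2) = 1/(35/2) = 2/35)
(s(129) - 21611) - 28298 = (2/35 - 21611) - 28298 = -756383/35 - 28298 = -1746813/35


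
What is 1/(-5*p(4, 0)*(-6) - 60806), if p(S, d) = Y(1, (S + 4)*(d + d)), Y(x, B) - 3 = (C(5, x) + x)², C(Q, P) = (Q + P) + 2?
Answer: -1/58286 ≈ -1.7157e-5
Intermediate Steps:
C(Q, P) = 2 + P + Q (C(Q, P) = (P + Q) + 2 = 2 + P + Q)
Y(x, B) = 3 + (7 + 2*x)² (Y(x, B) = 3 + ((2 + x + 5) + x)² = 3 + ((7 + x) + x)² = 3 + (7 + 2*x)²)
p(S, d) = 84 (p(S, d) = 3 + (7 + 2*1)² = 3 + (7 + 2)² = 3 + 9² = 3 + 81 = 84)
1/(-5*p(4, 0)*(-6) - 60806) = 1/(-5*84*(-6) - 60806) = 1/(-420*(-6) - 60806) = 1/(2520 - 60806) = 1/(-58286) = -1/58286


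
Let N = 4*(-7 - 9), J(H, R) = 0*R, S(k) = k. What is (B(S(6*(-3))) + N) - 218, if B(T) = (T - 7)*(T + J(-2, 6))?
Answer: 168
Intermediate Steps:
J(H, R) = 0
B(T) = T*(-7 + T) (B(T) = (T - 7)*(T + 0) = (-7 + T)*T = T*(-7 + T))
N = -64 (N = 4*(-16) = -64)
(B(S(6*(-3))) + N) - 218 = ((6*(-3))*(-7 + 6*(-3)) - 64) - 218 = (-18*(-7 - 18) - 64) - 218 = (-18*(-25) - 64) - 218 = (450 - 64) - 218 = 386 - 218 = 168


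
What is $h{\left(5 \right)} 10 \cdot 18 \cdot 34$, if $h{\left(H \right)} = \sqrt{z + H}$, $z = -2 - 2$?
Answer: $6120$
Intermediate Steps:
$z = -4$ ($z = -2 - 2 = -4$)
$h{\left(H \right)} = \sqrt{-4 + H}$
$h{\left(5 \right)} 10 \cdot 18 \cdot 34 = \sqrt{-4 + 5} \cdot 10 \cdot 18 \cdot 34 = \sqrt{1} \cdot 10 \cdot 18 \cdot 34 = 1 \cdot 10 \cdot 18 \cdot 34 = 10 \cdot 18 \cdot 34 = 180 \cdot 34 = 6120$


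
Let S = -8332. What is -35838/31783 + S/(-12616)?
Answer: -46829063/100243582 ≈ -0.46715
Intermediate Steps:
-35838/31783 + S/(-12616) = -35838/31783 - 8332/(-12616) = -35838*1/31783 - 8332*(-1/12616) = -35838/31783 + 2083/3154 = -46829063/100243582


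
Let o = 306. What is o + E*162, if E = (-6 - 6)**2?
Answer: 23634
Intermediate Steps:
E = 144 (E = (-12)**2 = 144)
o + E*162 = 306 + 144*162 = 306 + 23328 = 23634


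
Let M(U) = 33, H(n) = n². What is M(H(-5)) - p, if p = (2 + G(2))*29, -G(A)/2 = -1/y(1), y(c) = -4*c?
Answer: -21/2 ≈ -10.500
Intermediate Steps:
G(A) = -½ (G(A) = -(-2)/((-4*1)) = -(-2)/(-4) = -(-2)*(-1)/4 = -2*¼ = -½)
p = 87/2 (p = (2 - ½)*29 = (3/2)*29 = 87/2 ≈ 43.500)
M(H(-5)) - p = 33 - 1*87/2 = 33 - 87/2 = -21/2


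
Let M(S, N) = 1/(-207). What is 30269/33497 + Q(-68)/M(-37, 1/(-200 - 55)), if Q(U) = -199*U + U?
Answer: -93357716587/33497 ≈ -2.7870e+6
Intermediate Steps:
Q(U) = -198*U
M(S, N) = -1/207
30269/33497 + Q(-68)/M(-37, 1/(-200 - 55)) = 30269/33497 + (-198*(-68))/(-1/207) = 30269*(1/33497) + 13464*(-207) = 30269/33497 - 2787048 = -93357716587/33497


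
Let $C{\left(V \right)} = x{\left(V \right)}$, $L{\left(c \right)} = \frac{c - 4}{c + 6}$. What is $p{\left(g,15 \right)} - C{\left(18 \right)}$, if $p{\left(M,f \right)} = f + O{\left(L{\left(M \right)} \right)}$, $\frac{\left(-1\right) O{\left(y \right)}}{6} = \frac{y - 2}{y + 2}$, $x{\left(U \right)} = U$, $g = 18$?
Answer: $\frac{9}{31} \approx 0.29032$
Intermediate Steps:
$L{\left(c \right)} = \frac{-4 + c}{6 + c}$
$C{\left(V \right)} = V$
$O{\left(y \right)} = - \frac{6 \left(-2 + y\right)}{2 + y}$ ($O{\left(y \right)} = - 6 \frac{y - 2}{y + 2} = - 6 \frac{-2 + y}{2 + y} = - \frac{6 \left(-2 + y\right)}{2 + y}$)
$p{\left(M,f \right)} = f + \frac{6 \left(2 - \frac{-4 + M}{6 + M}\right)}{2 + \frac{-4 + M}{6 + M}}$
$p{\left(g,15 \right)} - C{\left(18 \right)} = \frac{96 + 6 \cdot 18 + 15 \left(8 + 3 \cdot 18\right)}{8 + 3 \cdot 18} - 18 = \frac{96 + 108 + 15 \left(8 + 54\right)}{8 + 54} - 18 = \frac{96 + 108 + 15 \cdot 62}{62} - 18 = \frac{96 + 108 + 930}{62} - 18 = \frac{1}{62} \cdot 1134 - 18 = \frac{567}{31} - 18 = \frac{9}{31}$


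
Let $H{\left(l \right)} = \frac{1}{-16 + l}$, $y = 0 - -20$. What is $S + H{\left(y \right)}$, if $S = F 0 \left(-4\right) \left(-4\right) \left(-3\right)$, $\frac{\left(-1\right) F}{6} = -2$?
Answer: $\frac{1}{4} \approx 0.25$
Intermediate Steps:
$F = 12$ ($F = \left(-6\right) \left(-2\right) = 12$)
$S = 0$ ($S = 12 \cdot 0 \left(-4\right) \left(-4\right) \left(-3\right) = 0 \cdot 16 \left(-3\right) = 0 \left(-48\right) = 0$)
$y = 20$ ($y = 0 + 20 = 20$)
$S + H{\left(y \right)} = 0 + \frac{1}{-16 + 20} = 0 + \frac{1}{4} = \frac{1}{4}$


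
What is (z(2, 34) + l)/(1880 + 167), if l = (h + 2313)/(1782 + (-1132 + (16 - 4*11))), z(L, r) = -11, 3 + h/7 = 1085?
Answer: 3045/1273234 ≈ 0.0023915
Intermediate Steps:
h = 7574 (h = -21 + 7*1085 = -21 + 7595 = 7574)
l = 9887/622 (l = (7574 + 2313)/(1782 + (-1132 + (16 - 4*11))) = 9887/(1782 + (-1132 + (16 - 44))) = 9887/(1782 + (-1132 - 28)) = 9887/(1782 - 1160) = 9887/622 ≈ 15.895)
(z(2, 34) + l)/(1880 + 167) = (-11 + 9887/622)/(1880 + 167) = (3045/622)/2047 = (3045/622)*(1/2047) = 3045/1273234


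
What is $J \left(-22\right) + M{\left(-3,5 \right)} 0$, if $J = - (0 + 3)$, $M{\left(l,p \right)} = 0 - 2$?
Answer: $66$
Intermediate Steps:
$M{\left(l,p \right)} = -2$
$J = -3$ ($J = \left(-1\right) 3 = -3$)
$J \left(-22\right) + M{\left(-3,5 \right)} 0 = \left(-3\right) \left(-22\right) - 0 = 66 + 0 = 66$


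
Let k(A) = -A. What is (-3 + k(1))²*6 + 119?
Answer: 215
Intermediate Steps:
(-3 + k(1))²*6 + 119 = (-3 - 1*1)²*6 + 119 = (-3 - 1)²*6 + 119 = (-4)²*6 + 119 = 16*6 + 119 = 96 + 119 = 215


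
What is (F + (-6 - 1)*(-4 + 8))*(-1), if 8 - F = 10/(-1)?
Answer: 10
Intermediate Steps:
F = 18 (F = 8 - 10/(-1) = 8 - 10*(-1) = 8 - 1*(-10) = 8 + 10 = 18)
(F + (-6 - 1)*(-4 + 8))*(-1) = (18 + (-6 - 1)*(-4 + 8))*(-1) = (18 - 7*4)*(-1) = (18 - 28)*(-1) = -10*(-1) = 10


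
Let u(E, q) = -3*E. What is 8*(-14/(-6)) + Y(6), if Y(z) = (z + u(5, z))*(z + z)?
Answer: -268/3 ≈ -89.333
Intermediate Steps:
Y(z) = 2*z*(-15 + z) (Y(z) = (z - 3*5)*(z + z) = (z - 15)*(2*z) = (-15 + z)*(2*z) = 2*z*(-15 + z))
8*(-14/(-6)) + Y(6) = 8*(-14/(-6)) + 2*6*(-15 + 6) = 8*(-14*(-⅙)) + 2*6*(-9) = 8*(7/3) - 108 = 56/3 - 108 = -268/3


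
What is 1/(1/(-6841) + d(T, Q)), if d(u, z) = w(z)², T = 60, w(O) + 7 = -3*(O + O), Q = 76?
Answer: 6841/1466498328 ≈ 4.6649e-6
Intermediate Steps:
w(O) = -7 - 6*O (w(O) = -7 - 3*(O + O) = -7 - 6*O)
d(u, z) = (-7 - 6*z)²
1/(1/(-6841) + d(T, Q)) = 1/(1/(-6841) + (7 + 6*76)²) = 1/(-1/6841 + (7 + 456)²) = 1/(-1/6841 + 463²) = 1/(-1/6841 + 214369) = 1/(1466498328/6841) = 6841/1466498328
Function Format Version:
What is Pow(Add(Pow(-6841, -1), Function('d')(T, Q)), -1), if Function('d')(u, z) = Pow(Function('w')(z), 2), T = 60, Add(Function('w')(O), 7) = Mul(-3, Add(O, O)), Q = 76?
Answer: Rational(6841, 1466498328) ≈ 4.6649e-6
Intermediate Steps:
Function('w')(O) = Add(-7, Mul(-6, O)) (Function('w')(O) = Add(-7, Mul(-3, Add(O, O))) = Add(-7, Mul(-3, Mul(2, O))) = Add(-7, Mul(-6, O)))
Function('d')(u, z) = Pow(Add(-7, Mul(-6, z)), 2)
Pow(Add(Pow(-6841, -1), Function('d')(T, Q)), -1) = Pow(Add(Pow(-6841, -1), Pow(Add(7, Mul(6, 76)), 2)), -1) = Pow(Add(Rational(-1, 6841), Pow(Add(7, 456), 2)), -1) = Pow(Add(Rational(-1, 6841), Pow(463, 2)), -1) = Pow(Add(Rational(-1, 6841), 214369), -1) = Pow(Rational(1466498328, 6841), -1) = Rational(6841, 1466498328)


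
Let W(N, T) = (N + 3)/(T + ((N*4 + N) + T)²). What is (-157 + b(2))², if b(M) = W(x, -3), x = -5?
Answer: 15035419161/609961 ≈ 24650.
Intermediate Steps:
W(N, T) = (3 + N)/(T + (T + 5*N)²) (W(N, T) = (3 + N)/(T + ((4*N + N) + T)²) = (3 + N)/(T + (5*N + T)²) = (3 + N)/(T + (T + 5*N)²))
b(M) = -2/781 (b(M) = (3 - 5)/(-3 + (-3 + 5*(-5))²) = -2/(-3 + (-3 - 25)²) = -2/(-3 + (-28)²) = -2/(-3 + 784) = -2/781)
(-157 + b(2))² = (-157 - 2/781)² = (-122619/781)² = 15035419161/609961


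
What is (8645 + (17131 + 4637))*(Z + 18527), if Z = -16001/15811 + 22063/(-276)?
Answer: 2448110712128839/4363836 ≈ 5.6100e+8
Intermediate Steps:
Z = -353254369/4363836 (Z = -16001*1/15811 + 22063*(-1/276) = -16001/15811 - 22063/276 = -353254369/4363836 ≈ -80.950)
(8645 + (17131 + 4637))*(Z + 18527) = (8645 + (17131 + 4637))*(-353254369/4363836 + 18527) = (8645 + 21768)*(80495535203/4363836) = 30413*(80495535203/4363836) = 2448110712128839/4363836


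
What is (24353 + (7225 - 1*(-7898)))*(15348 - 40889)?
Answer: -1008256516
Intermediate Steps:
(24353 + (7225 - 1*(-7898)))*(15348 - 40889) = (24353 + (7225 + 7898))*(-25541) = (24353 + 15123)*(-25541) = 39476*(-25541) = -1008256516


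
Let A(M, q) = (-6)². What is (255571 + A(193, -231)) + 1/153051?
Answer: 39120906958/153051 ≈ 2.5561e+5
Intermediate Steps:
A(M, q) = 36
(255571 + A(193, -231)) + 1/153051 = (255571 + 36) + 1/153051 = 255607 + 1/153051 = 39120906958/153051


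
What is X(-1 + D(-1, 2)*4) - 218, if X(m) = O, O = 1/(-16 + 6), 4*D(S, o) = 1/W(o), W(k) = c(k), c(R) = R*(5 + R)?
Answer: -2181/10 ≈ -218.10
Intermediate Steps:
W(k) = k*(5 + k)
D(S, o) = 1/(4*o*(5 + o)) (D(S, o) = 1/(4*((o*(5 + o)))) = (1/(o*(5 + o)))/4 = 1/(4*o*(5 + o)))
O = -⅒ (O = 1/(-10) = -⅒ ≈ -0.10000)
X(m) = -⅒
X(-1 + D(-1, 2)*4) - 218 = -⅒ - 218 = -2181/10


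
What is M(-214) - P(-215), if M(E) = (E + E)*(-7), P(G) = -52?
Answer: 3048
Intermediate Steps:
M(E) = -14*E (M(E) = (2*E)*(-7) = -14*E)
M(-214) - P(-215) = -14*(-214) - 1*(-52) = 2996 + 52 = 3048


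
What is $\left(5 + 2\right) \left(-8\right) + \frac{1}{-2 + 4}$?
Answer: $- \frac{111}{2} \approx -55.5$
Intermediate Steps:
$\left(5 + 2\right) \left(-8\right) + \frac{1}{-2 + 4} = 7 \left(-8\right) + \frac{1}{2} = -56 + \frac{1}{2} = - \frac{111}{2}$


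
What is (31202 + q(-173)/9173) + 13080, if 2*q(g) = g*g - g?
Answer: 406213837/9173 ≈ 44284.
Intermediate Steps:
q(g) = g**2/2 - g/2 (q(g) = (g*g - g)/2 = (g**2 - g)/2 = g**2/2 - g/2)
(31202 + q(-173)/9173) + 13080 = (31202 + ((1/2)*(-173)*(-1 - 173))/9173) + 13080 = (31202 + ((1/2)*(-173)*(-174))*(1/9173)) + 13080 = (31202 + 15051*(1/9173)) + 13080 = (31202 + 15051/9173) + 13080 = 286230997/9173 + 13080 = 406213837/9173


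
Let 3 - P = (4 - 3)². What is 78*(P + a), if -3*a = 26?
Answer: -520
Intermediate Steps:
a = -26/3 (a = -⅓*26 = -26/3 ≈ -8.6667)
P = 2 (P = 3 - (4 - 3)² = 3 - 1*1² = 3 - 1*1 = 3 - 1 = 2)
78*(P + a) = 78*(2 - 26/3) = 78*(-20/3) = -520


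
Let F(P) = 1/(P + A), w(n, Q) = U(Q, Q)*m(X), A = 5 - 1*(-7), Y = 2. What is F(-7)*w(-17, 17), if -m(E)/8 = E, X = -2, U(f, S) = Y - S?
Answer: -48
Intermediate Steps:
U(f, S) = 2 - S
A = 12 (A = 5 + 7 = 12)
m(E) = -8*E
w(n, Q) = 32 - 16*Q (w(n, Q) = (2 - Q)*(-8*(-2)) = (2 - Q)*16 = 32 - 16*Q)
F(P) = 1/(12 + P) (F(P) = 1/(P + 12) = 1/(12 + P))
F(-7)*w(-17, 17) = (32 - 16*17)/(12 - 7) = (32 - 272)/5 = (1/5)*(-240) = -48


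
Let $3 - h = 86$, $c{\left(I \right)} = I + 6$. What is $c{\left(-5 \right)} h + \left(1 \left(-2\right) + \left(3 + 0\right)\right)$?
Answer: $-82$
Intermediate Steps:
$c{\left(I \right)} = 6 + I$
$h = -83$ ($h = 3 - 86 = -83$)
$c{\left(-5 \right)} h + \left(1 \left(-2\right) + \left(3 + 0\right)\right) = \left(6 - 5\right) \left(-83\right) + \left(1 \left(-2\right) + \left(3 + 0\right)\right) = 1 \left(-83\right) + \left(-2 + 3\right) = -83 + 1 = -82$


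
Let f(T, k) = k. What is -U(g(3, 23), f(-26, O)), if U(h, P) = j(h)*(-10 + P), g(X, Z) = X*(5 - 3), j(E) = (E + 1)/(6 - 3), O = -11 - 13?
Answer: 238/3 ≈ 79.333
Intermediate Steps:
O = -24
j(E) = ⅓ + E/3 (j(E) = (1 + E)/3 = (1 + E)*(⅓) = ⅓ + E/3)
g(X, Z) = 2*X (g(X, Z) = X*2 = 2*X)
U(h, P) = (-10 + P)*(⅓ + h/3) (U(h, P) = (⅓ + h/3)*(-10 + P) = (-10 + P)*(⅓ + h/3))
-U(g(3, 23), f(-26, O)) = -(1 + 2*3)*(-10 - 24)/3 = -(1 + 6)*(-34)/3 = -7*(-34)/3 = -1*(-238/3) = 238/3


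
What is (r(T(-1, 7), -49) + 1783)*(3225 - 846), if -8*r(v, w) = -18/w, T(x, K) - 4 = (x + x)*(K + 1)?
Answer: 831362961/196 ≈ 4.2416e+6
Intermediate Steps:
T(x, K) = 4 + 2*x*(1 + K) (T(x, K) = 4 + (x + x)*(K + 1) = 4 + (2*x)*(1 + K) = 4 + 2*x*(1 + K))
r(v, w) = 9/(4*w) (r(v, w) = -(-9)/(4*w) = 9/(4*w))
(r(T(-1, 7), -49) + 1783)*(3225 - 846) = ((9/4)/(-49) + 1783)*(3225 - 846) = ((9/4)*(-1/49) + 1783)*2379 = (-9/196 + 1783)*2379 = (349459/196)*2379 = 831362961/196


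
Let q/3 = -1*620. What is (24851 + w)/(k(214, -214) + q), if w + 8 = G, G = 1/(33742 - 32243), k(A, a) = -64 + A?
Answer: -979991/67455 ≈ -14.528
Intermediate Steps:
q = -1860 (q = 3*(-1*620) = 3*(-620) = -1860)
G = 1/1499 ≈ 0.00066711
w = -11991/1499 (w = -8 + 1/1499 = -11991/1499 ≈ -7.9993)
(24851 + w)/(k(214, -214) + q) = (24851 - 11991/1499)/((-64 + 214) - 1860) = 37239658/(1499*(150 - 1860)) = (37239658/1499)/(-1710) = (37239658/1499)*(-1/1710) = -979991/67455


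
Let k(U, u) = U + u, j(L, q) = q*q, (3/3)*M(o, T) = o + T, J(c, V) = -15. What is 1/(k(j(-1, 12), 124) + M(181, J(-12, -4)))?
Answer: 1/434 ≈ 0.0023041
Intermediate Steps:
M(o, T) = T + o (M(o, T) = o + T = T + o)
j(L, q) = q²
1/(k(j(-1, 12), 124) + M(181, J(-12, -4))) = 1/((12² + 124) + (-15 + 181)) = 1/((144 + 124) + 166) = 1/(268 + 166) = 1/434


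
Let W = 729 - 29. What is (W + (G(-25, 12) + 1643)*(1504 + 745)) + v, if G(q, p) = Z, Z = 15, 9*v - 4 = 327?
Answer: 33566209/9 ≈ 3.7296e+6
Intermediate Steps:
v = 331/9 (v = 4/9 + (⅑)*327 = 4/9 + 109/3 = 331/9 ≈ 36.778)
G(q, p) = 15
W = 700
(W + (G(-25, 12) + 1643)*(1504 + 745)) + v = (700 + (15 + 1643)*(1504 + 745)) + 331/9 = (700 + 1658*2249) + 331/9 = (700 + 3728842) + 331/9 = 3729542 + 331/9 = 33566209/9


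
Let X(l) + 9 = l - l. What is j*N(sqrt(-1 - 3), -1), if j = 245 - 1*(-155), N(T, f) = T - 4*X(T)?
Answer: 14400 + 800*I ≈ 14400.0 + 800.0*I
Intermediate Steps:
X(l) = -9 (X(l) = -9 + (l - l) = -9 + 0 = -9)
N(T, f) = 36 + T (N(T, f) = T - 4*(-9) = T + 36 = 36 + T)
j = 400 (j = 245 + 155 = 400)
j*N(sqrt(-1 - 3), -1) = 400*(36 + sqrt(-1 - 3)) = 400*(36 + sqrt(-4)) = 400*(36 + 2*I) = 14400 + 800*I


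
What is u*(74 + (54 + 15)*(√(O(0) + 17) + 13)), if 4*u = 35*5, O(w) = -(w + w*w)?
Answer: 169925/4 + 12075*√17/4 ≈ 54928.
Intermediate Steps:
O(w) = -w - w² (O(w) = -(w + w²) = -w - w²)
u = 175/4 (u = (35*5)/4 = (¼)*175 = 175/4 ≈ 43.750)
u*(74 + (54 + 15)*(√(O(0) + 17) + 13)) = 175*(74 + (54 + 15)*(√(-1*0*(1 + 0) + 17) + 13))/4 = 175*(74 + 69*(√(-1*0*1 + 17) + 13))/4 = 175*(74 + 69*(√(0 + 17) + 13))/4 = 175*(74 + 69*(√17 + 13))/4 = 175*(74 + 69*(13 + √17))/4 = 175*(74 + (897 + 69*√17))/4 = 175*(971 + 69*√17)/4 = 169925/4 + 12075*√17/4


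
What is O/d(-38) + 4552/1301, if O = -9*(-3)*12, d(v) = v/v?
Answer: 426076/1301 ≈ 327.50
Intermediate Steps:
d(v) = 1
O = 324 (O = 27*12 = 324)
O/d(-38) + 4552/1301 = 324/1 + 4552/1301 = 324*1 + 4552*(1/1301) = 324 + 4552/1301 = 426076/1301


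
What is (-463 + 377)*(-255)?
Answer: 21930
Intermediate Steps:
(-463 + 377)*(-255) = -86*(-255) = 21930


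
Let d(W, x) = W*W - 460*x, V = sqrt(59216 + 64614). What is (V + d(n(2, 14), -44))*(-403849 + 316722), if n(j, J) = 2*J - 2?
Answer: -1822348332 - 87127*sqrt(123830) ≈ -1.8530e+9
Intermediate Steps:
n(j, J) = -2 + 2*J
V = sqrt(123830) ≈ 351.90
d(W, x) = W**2 - 460*x
(V + d(n(2, 14), -44))*(-403849 + 316722) = (sqrt(123830) + ((-2 + 2*14)**2 - 460*(-44)))*(-403849 + 316722) = (sqrt(123830) + ((-2 + 28)**2 + 20240))*(-87127) = (sqrt(123830) + (26**2 + 20240))*(-87127) = (sqrt(123830) + (676 + 20240))*(-87127) = (sqrt(123830) + 20916)*(-87127) = (20916 + sqrt(123830))*(-87127) = -1822348332 - 87127*sqrt(123830)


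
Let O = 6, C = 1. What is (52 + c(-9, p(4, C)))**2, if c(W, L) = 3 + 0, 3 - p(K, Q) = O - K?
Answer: 3025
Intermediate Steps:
p(K, Q) = -3 + K (p(K, Q) = 3 - (6 - K) = 3 + (-6 + K) = -3 + K)
c(W, L) = 3
(52 + c(-9, p(4, C)))**2 = (52 + 3)**2 = 55**2 = 3025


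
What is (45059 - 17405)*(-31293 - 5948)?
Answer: -1029862614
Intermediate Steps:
(45059 - 17405)*(-31293 - 5948) = 27654*(-37241) = -1029862614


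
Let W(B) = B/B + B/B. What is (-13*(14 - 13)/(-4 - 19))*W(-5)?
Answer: 26/23 ≈ 1.1304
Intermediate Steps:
W(B) = 2 (W(B) = 1 + 1 = 2)
(-13*(14 - 13)/(-4 - 19))*W(-5) = -13*(14 - 13)/(-4 - 19)*2 = -13/(-23)*2 = -13*(-1)/23*2 = -13*(-1/23)*2 = (13/23)*2 = 26/23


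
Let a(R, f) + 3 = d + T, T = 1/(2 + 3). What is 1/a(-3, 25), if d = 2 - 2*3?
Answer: -5/34 ≈ -0.14706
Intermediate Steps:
T = ⅕ (T = 1/5 = ⅕ ≈ 0.20000)
d = -4 (d = 2 - 6 = -4)
a(R, f) = -34/5 (a(R, f) = -3 + (-4 + ⅕) = -3 - 19/5 = -34/5)
1/a(-3, 25) = 1/(-34/5) = -5/34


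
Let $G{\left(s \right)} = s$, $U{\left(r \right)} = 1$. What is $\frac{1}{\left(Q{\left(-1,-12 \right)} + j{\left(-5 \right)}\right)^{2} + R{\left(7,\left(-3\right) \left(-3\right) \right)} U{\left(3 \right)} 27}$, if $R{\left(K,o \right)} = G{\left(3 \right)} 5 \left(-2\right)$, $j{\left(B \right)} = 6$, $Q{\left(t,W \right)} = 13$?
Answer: $- \frac{1}{449} \approx -0.0022272$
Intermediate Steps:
$R{\left(K,o \right)} = -30$ ($R{\left(K,o \right)} = 3 \cdot 5 \left(-2\right) = 15 \left(-2\right) = -30$)
$\frac{1}{\left(Q{\left(-1,-12 \right)} + j{\left(-5 \right)}\right)^{2} + R{\left(7,\left(-3\right) \left(-3\right) \right)} U{\left(3 \right)} 27} = \frac{1}{\left(13 + 6\right)^{2} + \left(-30\right) 1 \cdot 27} = \frac{1}{19^{2} - 810} = \frac{1}{361 - 810} = \frac{1}{-449} = - \frac{1}{449}$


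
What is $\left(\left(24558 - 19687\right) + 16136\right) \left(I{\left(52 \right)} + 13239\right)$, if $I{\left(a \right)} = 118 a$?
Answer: $407010625$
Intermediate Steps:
$\left(\left(24558 - 19687\right) + 16136\right) \left(I{\left(52 \right)} + 13239\right) = \left(\left(24558 - 19687\right) + 16136\right) \left(118 \cdot 52 + 13239\right) = \left(4871 + 16136\right) \left(6136 + 13239\right) = 21007 \cdot 19375 = 407010625$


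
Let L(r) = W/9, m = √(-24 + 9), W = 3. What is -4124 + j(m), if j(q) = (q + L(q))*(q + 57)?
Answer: -4120 + 172*I*√15/3 ≈ -4120.0 + 222.05*I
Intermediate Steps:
m = I*√15 (m = √(-15) = I*√15 ≈ 3.873*I)
L(r) = ⅓ (L(r) = 3/9 = 3*(⅑) = ⅓)
j(q) = (57 + q)*(⅓ + q) (j(q) = (q + ⅓)*(q + 57) = (⅓ + q)*(57 + q) = (57 + q)*(⅓ + q))
-4124 + j(m) = -4124 + (19 + (I*√15)² + 172*(I*√15)/3) = -4124 + (19 - 15 + 172*I*√15/3) = -4124 + (4 + 172*I*√15/3) = -4120 + 172*I*√15/3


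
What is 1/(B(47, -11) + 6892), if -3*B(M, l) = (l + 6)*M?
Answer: 3/20911 ≈ 0.00014347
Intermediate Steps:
B(M, l) = -M*(6 + l)/3 (B(M, l) = -(l + 6)*M/3 = -(6 + l)*M/3 = -M*(6 + l)/3)
1/(B(47, -11) + 6892) = 1/(-⅓*47*(6 - 11) + 6892) = 1/(-⅓*47*(-5) + 6892) = 1/(235/3 + 6892) = 1/(20911/3) = 3/20911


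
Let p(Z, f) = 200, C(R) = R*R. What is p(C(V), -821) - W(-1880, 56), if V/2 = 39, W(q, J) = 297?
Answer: -97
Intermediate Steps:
V = 78 (V = 2*39 = 78)
C(R) = R²
p(C(V), -821) - W(-1880, 56) = 200 - 1*297 = 200 - 297 = -97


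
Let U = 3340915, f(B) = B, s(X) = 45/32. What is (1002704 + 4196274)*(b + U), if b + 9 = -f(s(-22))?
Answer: 277908631728083/16 ≈ 1.7369e+13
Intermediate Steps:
s(X) = 45/32 (s(X) = 45*(1/32) = 45/32)
b = -333/32 (b = -9 - 1*45/32 = -9 - 45/32 = -333/32 ≈ -10.406)
(1002704 + 4196274)*(b + U) = (1002704 + 4196274)*(-333/32 + 3340915) = 5198978*(106908947/32) = 277908631728083/16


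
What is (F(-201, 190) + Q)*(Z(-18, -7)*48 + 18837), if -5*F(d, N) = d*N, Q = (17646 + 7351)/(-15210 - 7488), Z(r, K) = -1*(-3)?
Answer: 365578967643/2522 ≈ 1.4496e+8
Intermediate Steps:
Z(r, K) = 3
Q = -24997/22698 (Q = 24997/(-22698) = 24997*(-1/22698) = -24997/22698 ≈ -1.1013)
F(d, N) = -N*d/5 (F(d, N) = -d*N/5 = -N*d/5)
(F(-201, 190) + Q)*(Z(-18, -7)*48 + 18837) = (-⅕*190*(-201) - 24997/22698)*(3*48 + 18837) = (7638 - 24997/22698)*(144 + 18837) = (173342327/22698)*18981 = 365578967643/2522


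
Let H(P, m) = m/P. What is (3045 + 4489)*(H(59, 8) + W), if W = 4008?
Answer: 1781640320/59 ≈ 3.0197e+7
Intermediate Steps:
(3045 + 4489)*(H(59, 8) + W) = (3045 + 4489)*(8/59 + 4008) = 7534*(8*(1/59) + 4008) = 7534*(8/59 + 4008) = 7534*(236480/59) = 1781640320/59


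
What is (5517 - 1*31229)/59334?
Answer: -12856/29667 ≈ -0.43334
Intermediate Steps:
(5517 - 1*31229)/59334 = (5517 - 31229)*(1/59334) = -25712*1/59334 = -12856/29667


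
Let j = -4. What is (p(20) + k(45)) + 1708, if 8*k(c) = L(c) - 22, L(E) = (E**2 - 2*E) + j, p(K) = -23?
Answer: 15389/8 ≈ 1923.6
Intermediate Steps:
L(E) = -4 + E**2 - 2*E (L(E) = (E**2 - 2*E) - 4 = -4 + E**2 - 2*E)
k(c) = -13/4 - c/4 + c**2/8 (k(c) = ((-4 + c**2 - 2*c) - 22)/8 = (-26 + c**2 - 2*c)/8 = -13/4 - c/4 + c**2/8)
(p(20) + k(45)) + 1708 = (-23 + (-13/4 - 1/4*45 + (1/8)*45**2)) + 1708 = (-23 + (-13/4 - 45/4 + (1/8)*2025)) + 1708 = (-23 + (-13/4 - 45/4 + 2025/8)) + 1708 = (-23 + 1909/8) + 1708 = 1725/8 + 1708 = 15389/8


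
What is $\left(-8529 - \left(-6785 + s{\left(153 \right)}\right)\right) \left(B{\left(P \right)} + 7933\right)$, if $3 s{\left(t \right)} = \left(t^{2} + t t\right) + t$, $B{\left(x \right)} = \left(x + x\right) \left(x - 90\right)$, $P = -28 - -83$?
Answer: $-71048283$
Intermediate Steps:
$P = 55$ ($P = -28 + 83 = 55$)
$B{\left(x \right)} = 2 x \left(-90 + x\right)$
$s{\left(t \right)} = \frac{t}{3} + \frac{2 t^{2}}{3}$ ($s{\left(t \right)} = \frac{\left(t^{2} + t t\right) + t}{3} = \frac{\left(t^{2} + t^{2}\right) + t}{3} = \frac{2 t^{2} + t}{3} = \frac{t + 2 t^{2}}{3} = \frac{t}{3} + \frac{2 t^{2}}{3}$)
$\left(-8529 - \left(-6785 + s{\left(153 \right)}\right)\right) \left(B{\left(P \right)} + 7933\right) = \left(-8529 + \left(6785 - \frac{1}{3} \cdot 153 \left(1 + 2 \cdot 153\right)\right)\right) \left(2 \cdot 55 \left(-90 + 55\right) + 7933\right) = \left(-8529 + \left(6785 - \frac{1}{3} \cdot 153 \left(1 + 306\right)\right)\right) \left(2 \cdot 55 \left(-35\right) + 7933\right) = \left(-8529 + \left(6785 - \frac{1}{3} \cdot 153 \cdot 307\right)\right) \left(-3850 + 7933\right) = \left(-8529 + \left(6785 - 15657\right)\right) 4083 = \left(-8529 - 8872\right) 4083 = \left(-17401\right) 4083 = -71048283$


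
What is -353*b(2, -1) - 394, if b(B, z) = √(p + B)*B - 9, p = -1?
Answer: 2077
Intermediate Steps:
b(B, z) = -9 + B*√(-1 + B) (b(B, z) = √(-1 + B)*B - 9 = B*√(-1 + B) - 9 = -9 + B*√(-1 + B))
-353*b(2, -1) - 394 = -353*(-9 + 2*√(-1 + 2)) - 394 = -353*(-9 + 2*√1) - 394 = -353*(-9 + 2*1) - 394 = -353*(-9 + 2) - 394 = -353*(-7) - 394 = 2471 - 394 = 2077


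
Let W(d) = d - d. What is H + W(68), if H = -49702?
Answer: -49702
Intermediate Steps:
W(d) = 0
H + W(68) = -49702 + 0 = -49702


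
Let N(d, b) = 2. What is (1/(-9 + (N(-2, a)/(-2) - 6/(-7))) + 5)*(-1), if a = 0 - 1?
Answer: -313/64 ≈ -4.8906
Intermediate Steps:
a = -1
(1/(-9 + (N(-2, a)/(-2) - 6/(-7))) + 5)*(-1) = (1/(-9 + (2/(-2) - 6/(-7))) + 5)*(-1) = (1/(-9 + (2*(-1/2) - 6*(-1/7))) + 5)*(-1) = (1/(-9 + (-1 + 6/7)) + 5)*(-1) = (1/(-9 - 1/7) + 5)*(-1) = (1/(-64/7) + 5)*(-1) = (-7/64 + 5)*(-1) = (313/64)*(-1) = -313/64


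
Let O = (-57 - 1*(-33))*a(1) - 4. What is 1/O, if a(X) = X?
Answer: -1/28 ≈ -0.035714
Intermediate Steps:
O = -28 (O = (-57 - 1*(-33))*1 - 4 = (-57 + 33)*1 - 4 = -24*1 - 4 = -24 - 4 = -28)
1/O = 1/(-28) = -1/28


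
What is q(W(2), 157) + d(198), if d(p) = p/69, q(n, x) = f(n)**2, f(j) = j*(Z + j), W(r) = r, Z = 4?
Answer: 3378/23 ≈ 146.87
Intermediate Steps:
f(j) = j*(4 + j)
q(n, x) = n**2*(4 + n)**2 (q(n, x) = (n*(4 + n))**2 = n**2*(4 + n)**2)
d(p) = p/69 (d(p) = p*(1/69) = p/69)
q(W(2), 157) + d(198) = 2**2*(4 + 2)**2 + (1/69)*198 = 4*6**2 + 66/23 = 4*36 + 66/23 = 144 + 66/23 = 3378/23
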